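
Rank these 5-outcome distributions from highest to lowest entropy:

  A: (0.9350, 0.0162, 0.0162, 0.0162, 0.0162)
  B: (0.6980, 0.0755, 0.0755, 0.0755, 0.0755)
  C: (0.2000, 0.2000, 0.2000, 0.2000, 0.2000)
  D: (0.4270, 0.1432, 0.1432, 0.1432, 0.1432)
C > D > B > A

Key insight: Entropy is maximized by uniform distributions and minimized by concentrated distributions.

Entropies:
  H(A) = 0.4770 bits
  H(B) = 1.4877 bits
  H(C) = 2.3219 bits
  H(D) = 2.1306 bits

Ranking: C > D > B > A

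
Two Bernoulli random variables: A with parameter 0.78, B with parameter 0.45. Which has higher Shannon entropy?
B

For binary distributions, entropy is maximized at p=0.5 and decreases as p moves toward 0 or 1.

H(A) = H(0.78) = 0.7602 bits
H(B) = H(0.45) = 0.9928 bits

Distribution B (p=0.45) is closer to uniform (p=0.5), so it has higher entropy.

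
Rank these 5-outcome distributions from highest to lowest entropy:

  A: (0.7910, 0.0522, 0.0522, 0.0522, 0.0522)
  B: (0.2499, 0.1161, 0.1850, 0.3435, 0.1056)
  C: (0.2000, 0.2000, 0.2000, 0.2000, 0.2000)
C > B > A

Key insight: Entropy is maximized by uniform distributions and minimized by concentrated distributions.

- Uniform distributions have maximum entropy log₂(5) = 2.3219 bits
- The more "peaked" or concentrated a distribution, the lower its entropy

Entropies:
  H(A) = 1.1576 bits
  H(B) = 2.1830 bits
  H(C) = 2.3219 bits

Ranking: C > B > A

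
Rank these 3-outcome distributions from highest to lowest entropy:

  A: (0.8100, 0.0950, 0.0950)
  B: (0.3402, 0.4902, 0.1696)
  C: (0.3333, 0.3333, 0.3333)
C > B > A

Key insight: Entropy is maximized by uniform distributions and minimized by concentrated distributions.

- Uniform distributions have maximum entropy log₂(3) = 1.5850 bits
- The more "peaked" or concentrated a distribution, the lower its entropy

Entropies:
  H(A) = 0.8915 bits
  H(B) = 1.4675 bits
  H(C) = 1.5850 bits

Ranking: C > B > A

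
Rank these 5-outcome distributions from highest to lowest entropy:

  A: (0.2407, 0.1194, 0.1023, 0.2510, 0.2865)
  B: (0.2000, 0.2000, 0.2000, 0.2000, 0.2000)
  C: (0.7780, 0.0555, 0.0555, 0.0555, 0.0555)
B > A > C

Key insight: Entropy is maximized by uniform distributions and minimized by concentrated distributions.

- Uniform distributions have maximum entropy log₂(5) = 2.3219 bits
- The more "peaked" or concentrated a distribution, the lower its entropy

Entropies:
  H(A) = 2.2145 bits
  H(B) = 2.3219 bits
  H(C) = 1.2078 bits

Ranking: B > A > C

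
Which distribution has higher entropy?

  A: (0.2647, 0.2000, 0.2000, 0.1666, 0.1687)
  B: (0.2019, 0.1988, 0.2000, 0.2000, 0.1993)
B

Both distributions are close to uniform, making this a harder comparison.

H(A) = 2.3003 bits
H(B) = 2.3219 bits

The distribution closer to uniform has higher entropy.
Answer: B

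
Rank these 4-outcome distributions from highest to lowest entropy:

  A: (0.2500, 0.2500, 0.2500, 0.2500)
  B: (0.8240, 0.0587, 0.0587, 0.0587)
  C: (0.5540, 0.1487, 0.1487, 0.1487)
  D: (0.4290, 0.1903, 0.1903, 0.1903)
A > D > C > B

Key insight: Entropy is maximized by uniform distributions and minimized by concentrated distributions.

Entropies:
  H(A) = 2.0000 bits
  H(B) = 0.9502 bits
  H(C) = 1.6985 bits
  H(D) = 1.8904 bits

Ranking: A > D > C > B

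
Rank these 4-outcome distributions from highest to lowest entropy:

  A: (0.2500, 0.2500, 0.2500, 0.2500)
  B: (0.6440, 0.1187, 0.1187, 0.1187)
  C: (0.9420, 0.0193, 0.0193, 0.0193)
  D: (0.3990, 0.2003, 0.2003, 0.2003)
A > D > B > C

Key insight: Entropy is maximized by uniform distributions and minimized by concentrated distributions.

Entropies:
  H(A) = 2.0000 bits
  H(B) = 1.5036 bits
  H(C) = 0.4114 bits
  H(D) = 1.9229 bits

Ranking: A > D > B > C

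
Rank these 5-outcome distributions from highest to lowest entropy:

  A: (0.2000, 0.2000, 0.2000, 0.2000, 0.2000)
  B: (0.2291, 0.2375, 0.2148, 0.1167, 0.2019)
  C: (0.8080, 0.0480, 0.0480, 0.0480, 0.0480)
A > B > C

Key insight: Entropy is maximized by uniform distributions and minimized by concentrated distributions.

- Uniform distributions have maximum entropy log₂(5) = 2.3219 bits
- The more "peaked" or concentrated a distribution, the lower its entropy

Entropies:
  H(A) = 2.3219 bits
  H(B) = 2.2839 bits
  H(C) = 1.0896 bits

Ranking: A > B > C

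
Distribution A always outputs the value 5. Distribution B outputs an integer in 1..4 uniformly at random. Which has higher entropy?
B

A is deterministic, so H(A) = 0. B is uniform over 4 outcomes, so H(B) = log₂(4) = 2.000 bits. Any distribution with genuine randomness has higher entropy than a deterministic one.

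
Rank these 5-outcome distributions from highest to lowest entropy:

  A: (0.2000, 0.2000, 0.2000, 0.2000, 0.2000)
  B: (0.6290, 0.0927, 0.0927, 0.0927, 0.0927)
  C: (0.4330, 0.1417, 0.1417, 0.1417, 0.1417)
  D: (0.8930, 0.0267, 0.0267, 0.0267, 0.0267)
A > C > B > D

Key insight: Entropy is maximized by uniform distributions and minimized by concentrated distributions.

Entropies:
  H(A) = 2.3219 bits
  H(B) = 1.6934 bits
  H(C) = 2.1210 bits
  H(D) = 0.7048 bits

Ranking: A > C > B > D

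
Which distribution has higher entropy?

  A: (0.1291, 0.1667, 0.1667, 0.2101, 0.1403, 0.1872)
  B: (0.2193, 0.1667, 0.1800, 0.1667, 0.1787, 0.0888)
A

Both distributions are close to uniform, making this a harder comparison.

H(A) = 2.5658 bits
H(B) = 2.5410 bits

The distribution closer to uniform has higher entropy.
Answer: A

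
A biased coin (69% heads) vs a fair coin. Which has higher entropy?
Fair coin

The fair coin is uniform (p=0.5), maximizing binary entropy at 1 bit. The biased coin has H(0.69) ≈ 0.893 bits — its outcome is more predictable, so its entropy is lower.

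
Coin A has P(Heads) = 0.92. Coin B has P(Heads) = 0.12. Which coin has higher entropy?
B

For binary distributions, entropy is maximized at p=0.5 and decreases as p moves toward 0 or 1.

H(A) = H(0.92) = 0.4022 bits
H(B) = H(0.12) = 0.5294 bits

Distribution B (p=0.12) is closer to uniform (p=0.5), so it has higher entropy.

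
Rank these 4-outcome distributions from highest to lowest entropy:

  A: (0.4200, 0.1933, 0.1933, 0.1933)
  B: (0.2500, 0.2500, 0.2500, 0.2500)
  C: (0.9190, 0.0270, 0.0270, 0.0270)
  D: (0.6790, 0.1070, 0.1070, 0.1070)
B > A > D > C

Key insight: Entropy is maximized by uniform distributions and minimized by concentrated distributions.

Entropies:
  H(A) = 1.9007 bits
  H(B) = 2.0000 bits
  H(C) = 0.5341 bits
  H(D) = 1.4142 bits

Ranking: B > A > D > C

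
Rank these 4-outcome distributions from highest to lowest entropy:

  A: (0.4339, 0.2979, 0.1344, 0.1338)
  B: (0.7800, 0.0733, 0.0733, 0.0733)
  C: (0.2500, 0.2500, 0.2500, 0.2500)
C > A > B

Key insight: Entropy is maximized by uniform distributions and minimized by concentrated distributions.

- Uniform distributions have maximum entropy log₂(4) = 2.0000 bits
- The more "peaked" or concentrated a distribution, the lower its entropy

Entropies:
  H(A) = 1.8205 bits
  H(B) = 1.1089 bits
  H(C) = 2.0000 bits

Ranking: C > A > B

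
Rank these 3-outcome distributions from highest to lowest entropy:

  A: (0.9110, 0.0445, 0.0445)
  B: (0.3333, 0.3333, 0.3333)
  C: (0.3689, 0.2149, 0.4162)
B > C > A

Key insight: Entropy is maximized by uniform distributions and minimized by concentrated distributions.

- Uniform distributions have maximum entropy log₂(3) = 1.5850 bits
- The more "peaked" or concentrated a distribution, the lower its entropy

Entropies:
  H(A) = 0.5221 bits
  H(B) = 1.5850 bits
  H(C) = 1.5338 bits

Ranking: B > C > A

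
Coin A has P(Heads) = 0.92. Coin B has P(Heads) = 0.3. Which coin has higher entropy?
B

For binary distributions, entropy is maximized at p=0.5 and decreases as p moves toward 0 or 1.

H(A) = H(0.92) = 0.4022 bits
H(B) = H(0.3) = 0.8813 bits

Distribution B (p=0.3) is closer to uniform (p=0.5), so it has higher entropy.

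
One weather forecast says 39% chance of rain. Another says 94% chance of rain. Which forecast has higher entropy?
39% forecast

Treat each forecast as a Bernoulli distribution. Binary entropy is maximized at p=0.5 and falls off symmetrically toward 0 or 1. The 39% forecast is closer to 50%, so it is more uncertain. H(39%) ≈ 0.965 bits, H(94%) ≈ 0.327 bits.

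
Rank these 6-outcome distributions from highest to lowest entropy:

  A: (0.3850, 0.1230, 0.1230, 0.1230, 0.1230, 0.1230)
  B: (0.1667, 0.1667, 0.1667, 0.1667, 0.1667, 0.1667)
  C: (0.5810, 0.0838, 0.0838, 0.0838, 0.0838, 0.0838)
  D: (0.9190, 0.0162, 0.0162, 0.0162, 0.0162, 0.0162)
B > A > C > D

Key insight: Entropy is maximized by uniform distributions and minimized by concentrated distributions.

Entropies:
  H(A) = 2.3895 bits
  H(B) = 2.5850 bits
  H(C) = 1.9539 bits
  H(D) = 0.5938 bits

Ranking: B > A > C > D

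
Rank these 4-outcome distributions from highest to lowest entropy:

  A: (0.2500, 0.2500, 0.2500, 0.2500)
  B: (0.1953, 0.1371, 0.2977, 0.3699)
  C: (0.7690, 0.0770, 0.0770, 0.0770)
A > B > C

Key insight: Entropy is maximized by uniform distributions and minimized by concentrated distributions.

- Uniform distributions have maximum entropy log₂(4) = 2.0000 bits
- The more "peaked" or concentrated a distribution, the lower its entropy

Entropies:
  H(A) = 2.0000 bits
  H(B) = 1.9043 bits
  H(C) = 1.1459 bits

Ranking: A > B > C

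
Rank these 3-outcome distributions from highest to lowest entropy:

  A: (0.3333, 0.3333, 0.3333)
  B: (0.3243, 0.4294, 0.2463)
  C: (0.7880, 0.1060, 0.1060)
A > B > C

Key insight: Entropy is maximized by uniform distributions and minimized by concentrated distributions.

- Uniform distributions have maximum entropy log₂(3) = 1.5850 bits
- The more "peaked" or concentrated a distribution, the lower its entropy

Entropies:
  H(A) = 1.5850 bits
  H(B) = 1.5484 bits
  H(C) = 0.9573 bits

Ranking: A > B > C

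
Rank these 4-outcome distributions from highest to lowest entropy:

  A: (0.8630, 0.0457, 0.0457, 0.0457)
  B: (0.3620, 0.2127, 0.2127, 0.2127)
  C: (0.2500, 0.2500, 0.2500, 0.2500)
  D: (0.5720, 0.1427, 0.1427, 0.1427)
C > B > D > A

Key insight: Entropy is maximized by uniform distributions and minimized by concentrated distributions.

Entropies:
  H(A) = 0.7935 bits
  H(B) = 1.9555 bits
  H(C) = 2.0000 bits
  H(D) = 1.6634 bits

Ranking: C > B > D > A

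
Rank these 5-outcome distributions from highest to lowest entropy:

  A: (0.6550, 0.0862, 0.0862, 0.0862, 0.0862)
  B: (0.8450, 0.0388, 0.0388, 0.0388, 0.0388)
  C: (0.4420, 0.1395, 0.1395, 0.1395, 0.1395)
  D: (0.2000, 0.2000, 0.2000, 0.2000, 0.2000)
D > C > A > B

Key insight: Entropy is maximized by uniform distributions and minimized by concentrated distributions.

Entropies:
  H(A) = 1.6195 bits
  H(B) = 0.9322 bits
  H(C) = 2.1063 bits
  H(D) = 2.3219 bits

Ranking: D > C > A > B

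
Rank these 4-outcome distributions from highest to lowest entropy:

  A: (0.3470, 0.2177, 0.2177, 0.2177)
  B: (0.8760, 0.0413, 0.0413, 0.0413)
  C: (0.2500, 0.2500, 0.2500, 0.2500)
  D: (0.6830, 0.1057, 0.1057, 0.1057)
C > A > D > B

Key insight: Entropy is maximized by uniform distributions and minimized by concentrated distributions.

Entropies:
  H(A) = 1.9663 bits
  H(B) = 0.7373 bits
  H(C) = 2.0000 bits
  H(D) = 1.4035 bits

Ranking: C > A > D > B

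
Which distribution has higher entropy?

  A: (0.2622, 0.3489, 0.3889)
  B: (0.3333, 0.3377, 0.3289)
B

Both distributions are close to uniform, making this a harder comparison.

H(A) = 1.5663 bits
H(B) = 1.5849 bits

The distribution closer to uniform has higher entropy.
Answer: B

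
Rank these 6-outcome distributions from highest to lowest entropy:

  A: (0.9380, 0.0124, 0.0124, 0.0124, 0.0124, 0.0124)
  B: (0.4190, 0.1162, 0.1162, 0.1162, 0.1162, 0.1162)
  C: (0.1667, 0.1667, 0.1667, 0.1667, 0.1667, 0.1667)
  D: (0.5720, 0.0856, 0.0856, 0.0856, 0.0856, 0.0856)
C > B > D > A

Key insight: Entropy is maximized by uniform distributions and minimized by concentrated distributions.

Entropies:
  H(A) = 0.4793 bits
  H(B) = 2.3300 bits
  H(C) = 2.5850 bits
  H(D) = 1.9788 bits

Ranking: C > B > D > A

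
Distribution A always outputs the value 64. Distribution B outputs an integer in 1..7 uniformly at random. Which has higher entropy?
B

A is deterministic, so H(A) = 0. B is uniform over 7 outcomes, so H(B) = log₂(7) = 2.807 bits. Any distribution with genuine randomness has higher entropy than a deterministic one.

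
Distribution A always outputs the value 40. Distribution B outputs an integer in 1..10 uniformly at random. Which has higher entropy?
B

A is deterministic, so H(A) = 0. B is uniform over 10 outcomes, so H(B) = log₂(10) = 3.322 bits. Any distribution with genuine randomness has higher entropy than a deterministic one.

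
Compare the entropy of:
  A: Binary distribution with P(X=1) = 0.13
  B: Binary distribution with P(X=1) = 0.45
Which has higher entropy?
B

For binary distributions, entropy is maximized at p=0.5 and decreases as p moves toward 0 or 1.

H(A) = H(0.13) = 0.5574 bits
H(B) = H(0.45) = 0.9928 bits

Distribution B (p=0.45) is closer to uniform (p=0.5), so it has higher entropy.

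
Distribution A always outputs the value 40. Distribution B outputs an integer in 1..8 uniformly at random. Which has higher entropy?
B

A is deterministic, so H(A) = 0. B is uniform over 8 outcomes, so H(B) = log₂(8) = 3.000 bits. Any distribution with genuine randomness has higher entropy than a deterministic one.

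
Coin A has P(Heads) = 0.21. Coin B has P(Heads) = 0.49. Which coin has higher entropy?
B

For binary distributions, entropy is maximized at p=0.5 and decreases as p moves toward 0 or 1.

H(A) = H(0.21) = 0.7415 bits
H(B) = H(0.49) = 0.9997 bits

Distribution B (p=0.49) is closer to uniform (p=0.5), so it has higher entropy.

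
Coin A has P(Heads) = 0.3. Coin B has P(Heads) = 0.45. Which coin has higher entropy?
B

For binary distributions, entropy is maximized at p=0.5 and decreases as p moves toward 0 or 1.

H(A) = H(0.3) = 0.8813 bits
H(B) = H(0.45) = 0.9928 bits

Distribution B (p=0.45) is closer to uniform (p=0.5), so it has higher entropy.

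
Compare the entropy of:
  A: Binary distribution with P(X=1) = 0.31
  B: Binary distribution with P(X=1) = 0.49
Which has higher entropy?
B

For binary distributions, entropy is maximized at p=0.5 and decreases as p moves toward 0 or 1.

H(A) = H(0.31) = 0.8932 bits
H(B) = H(0.49) = 0.9997 bits

Distribution B (p=0.49) is closer to uniform (p=0.5), so it has higher entropy.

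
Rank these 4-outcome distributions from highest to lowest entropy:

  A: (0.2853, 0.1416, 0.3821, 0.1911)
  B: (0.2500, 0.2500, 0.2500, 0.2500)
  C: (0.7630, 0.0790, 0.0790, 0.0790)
B > A > C

Key insight: Entropy is maximized by uniform distributions and minimized by concentrated distributions.

- Uniform distributions have maximum entropy log₂(4) = 2.0000 bits
- The more "peaked" or concentrated a distribution, the lower its entropy

Entropies:
  H(A) = 1.9021 bits
  H(B) = 2.0000 bits
  H(C) = 1.1657 bits

Ranking: B > A > C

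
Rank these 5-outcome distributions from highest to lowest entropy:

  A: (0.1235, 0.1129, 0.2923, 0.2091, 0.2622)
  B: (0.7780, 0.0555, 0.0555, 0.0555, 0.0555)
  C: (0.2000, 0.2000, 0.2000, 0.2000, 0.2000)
C > A > B

Key insight: Entropy is maximized by uniform distributions and minimized by concentrated distributions.

- Uniform distributions have maximum entropy log₂(5) = 2.3219 bits
- The more "peaked" or concentrated a distribution, the lower its entropy

Entropies:
  H(A) = 2.2251 bits
  H(B) = 1.2078 bits
  H(C) = 2.3219 bits

Ranking: C > A > B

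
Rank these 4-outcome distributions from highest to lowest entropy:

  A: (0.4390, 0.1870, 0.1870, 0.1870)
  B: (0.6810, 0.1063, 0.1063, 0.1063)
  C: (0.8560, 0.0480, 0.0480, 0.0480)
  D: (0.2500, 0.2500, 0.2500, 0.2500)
D > A > B > C

Key insight: Entropy is maximized by uniform distributions and minimized by concentrated distributions.

Entropies:
  H(A) = 1.8784 bits
  H(B) = 1.4089 bits
  H(C) = 0.8229 bits
  H(D) = 2.0000 bits

Ranking: D > A > B > C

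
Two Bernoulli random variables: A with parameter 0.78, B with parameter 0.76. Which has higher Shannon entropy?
B

For binary distributions, entropy is maximized at p=0.5 and decreases as p moves toward 0 or 1.

H(A) = H(0.78) = 0.7602 bits
H(B) = H(0.76) = 0.7950 bits

Distribution B (p=0.76) is closer to uniform (p=0.5), so it has higher entropy.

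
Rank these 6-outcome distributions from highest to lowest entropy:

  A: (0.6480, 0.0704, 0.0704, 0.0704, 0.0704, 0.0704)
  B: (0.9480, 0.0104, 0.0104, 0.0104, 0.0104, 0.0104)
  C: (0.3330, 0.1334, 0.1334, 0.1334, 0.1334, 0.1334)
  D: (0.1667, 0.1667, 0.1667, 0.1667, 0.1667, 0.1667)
D > C > A > B

Key insight: Entropy is maximized by uniform distributions and minimized by concentrated distributions.

Entropies:
  H(A) = 1.7532 bits
  H(B) = 0.4156 bits
  H(C) = 2.4667 bits
  H(D) = 2.5850 bits

Ranking: D > C > A > B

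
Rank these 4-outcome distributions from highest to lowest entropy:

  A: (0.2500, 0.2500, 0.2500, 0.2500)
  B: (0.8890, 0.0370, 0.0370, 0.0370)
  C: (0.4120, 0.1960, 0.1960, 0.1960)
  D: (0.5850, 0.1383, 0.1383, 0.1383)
A > C > D > B

Key insight: Entropy is maximized by uniform distributions and minimized by concentrated distributions.

Entropies:
  H(A) = 2.0000 bits
  H(B) = 0.6789 bits
  H(C) = 1.9095 bits
  H(D) = 1.6368 bits

Ranking: A > C > D > B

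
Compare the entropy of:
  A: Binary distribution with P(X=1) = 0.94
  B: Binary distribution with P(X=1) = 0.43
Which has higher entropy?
B

For binary distributions, entropy is maximized at p=0.5 and decreases as p moves toward 0 or 1.

H(A) = H(0.94) = 0.3274 bits
H(B) = H(0.43) = 0.9858 bits

Distribution B (p=0.43) is closer to uniform (p=0.5), so it has higher entropy.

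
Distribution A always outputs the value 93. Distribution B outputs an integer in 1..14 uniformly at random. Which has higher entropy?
B

A is deterministic, so H(A) = 0. B is uniform over 14 outcomes, so H(B) = log₂(14) = 3.807 bits. Any distribution with genuine randomness has higher entropy than a deterministic one.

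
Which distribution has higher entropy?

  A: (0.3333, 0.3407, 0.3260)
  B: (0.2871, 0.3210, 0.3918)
A

Both distributions are close to uniform, making this a harder comparison.

H(A) = 1.5847 bits
H(B) = 1.5728 bits

The distribution closer to uniform has higher entropy.
Answer: A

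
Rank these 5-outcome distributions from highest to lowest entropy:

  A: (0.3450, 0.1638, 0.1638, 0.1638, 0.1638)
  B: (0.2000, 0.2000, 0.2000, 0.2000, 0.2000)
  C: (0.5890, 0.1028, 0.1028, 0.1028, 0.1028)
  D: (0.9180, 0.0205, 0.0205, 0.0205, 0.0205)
B > A > C > D

Key insight: Entropy is maximized by uniform distributions and minimized by concentrated distributions.

Entropies:
  H(A) = 2.2395 bits
  H(B) = 2.3219 bits
  H(C) = 1.7990 bits
  H(D) = 0.5732 bits

Ranking: B > A > C > D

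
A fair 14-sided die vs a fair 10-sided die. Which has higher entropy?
14-sided die

Both are uniform distributions; for uniform over n outcomes, H = log₂(n). H(14-sided) = log₂(14) = 3.807 bits and H(10-sided) = log₂(10) = 3.322 bits. More outcomes in a uniform distribution means higher entropy.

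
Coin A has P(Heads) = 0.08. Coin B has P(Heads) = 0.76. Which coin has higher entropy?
B

For binary distributions, entropy is maximized at p=0.5 and decreases as p moves toward 0 or 1.

H(A) = H(0.08) = 0.4022 bits
H(B) = H(0.76) = 0.7950 bits

Distribution B (p=0.76) is closer to uniform (p=0.5), so it has higher entropy.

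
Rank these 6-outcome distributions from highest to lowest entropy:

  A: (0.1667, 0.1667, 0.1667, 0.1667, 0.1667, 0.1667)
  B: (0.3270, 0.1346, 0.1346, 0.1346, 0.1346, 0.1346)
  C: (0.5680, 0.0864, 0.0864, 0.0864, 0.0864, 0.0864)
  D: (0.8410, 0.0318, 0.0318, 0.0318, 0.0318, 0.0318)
A > B > C > D

Key insight: Entropy is maximized by uniform distributions and minimized by concentrated distributions.

Entropies:
  H(A) = 2.5850 bits
  H(B) = 2.4745 bits
  H(C) = 1.9897 bits
  H(D) = 1.0011 bits

Ranking: A > B > C > D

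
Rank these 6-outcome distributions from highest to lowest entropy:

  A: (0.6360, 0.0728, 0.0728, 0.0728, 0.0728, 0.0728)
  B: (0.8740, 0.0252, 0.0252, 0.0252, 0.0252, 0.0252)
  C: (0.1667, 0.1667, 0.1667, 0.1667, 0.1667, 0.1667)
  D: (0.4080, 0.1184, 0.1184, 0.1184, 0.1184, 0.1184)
C > D > A > B

Key insight: Entropy is maximized by uniform distributions and minimized by concentrated distributions.

Entropies:
  H(A) = 1.7911 bits
  H(B) = 0.8389 bits
  H(C) = 2.5850 bits
  H(D) = 2.3500 bits

Ranking: C > D > A > B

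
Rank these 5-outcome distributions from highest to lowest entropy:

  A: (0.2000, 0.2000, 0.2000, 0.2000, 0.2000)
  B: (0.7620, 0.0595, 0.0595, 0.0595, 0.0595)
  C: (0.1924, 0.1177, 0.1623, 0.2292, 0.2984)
A > C > B

Key insight: Entropy is maximized by uniform distributions and minimized by concentrated distributions.

- Uniform distributions have maximum entropy log₂(5) = 2.3219 bits
- The more "peaked" or concentrated a distribution, the lower its entropy

Entropies:
  H(A) = 2.3219 bits
  H(B) = 1.2677 bits
  H(C) = 2.2544 bits

Ranking: A > C > B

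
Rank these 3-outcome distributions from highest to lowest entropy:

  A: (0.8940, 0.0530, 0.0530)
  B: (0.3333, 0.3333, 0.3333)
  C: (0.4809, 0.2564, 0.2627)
B > C > A

Key insight: Entropy is maximized by uniform distributions and minimized by concentrated distributions.

- Uniform distributions have maximum entropy log₂(3) = 1.5850 bits
- The more "peaked" or concentrated a distribution, the lower its entropy

Entropies:
  H(A) = 0.5937 bits
  H(B) = 1.5850 bits
  H(C) = 1.5180 bits

Ranking: B > C > A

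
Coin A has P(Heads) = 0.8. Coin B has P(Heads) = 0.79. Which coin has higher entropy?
B

For binary distributions, entropy is maximized at p=0.5 and decreases as p moves toward 0 or 1.

H(A) = H(0.8) = 0.7219 bits
H(B) = H(0.79) = 0.7415 bits

Distribution B (p=0.79) is closer to uniform (p=0.5), so it has higher entropy.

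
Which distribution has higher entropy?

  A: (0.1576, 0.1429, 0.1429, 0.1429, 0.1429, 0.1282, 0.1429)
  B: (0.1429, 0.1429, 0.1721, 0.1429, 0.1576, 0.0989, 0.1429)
A

Both distributions are close to uniform, making this a harder comparison.

H(A) = 2.8052 bits
H(B) = 2.7913 bits

The distribution closer to uniform has higher entropy.
Answer: A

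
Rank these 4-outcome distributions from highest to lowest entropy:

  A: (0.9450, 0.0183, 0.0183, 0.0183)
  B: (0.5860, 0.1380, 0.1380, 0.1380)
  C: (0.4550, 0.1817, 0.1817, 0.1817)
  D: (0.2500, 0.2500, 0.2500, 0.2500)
D > C > B > A

Key insight: Entropy is maximized by uniform distributions and minimized by concentrated distributions.

Entropies:
  H(A) = 0.3944 bits
  H(B) = 1.6347 bits
  H(C) = 1.8580 bits
  H(D) = 2.0000 bits

Ranking: D > C > B > A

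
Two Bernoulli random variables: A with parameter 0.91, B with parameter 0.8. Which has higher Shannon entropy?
B

For binary distributions, entropy is maximized at p=0.5 and decreases as p moves toward 0 or 1.

H(A) = H(0.91) = 0.4365 bits
H(B) = H(0.8) = 0.7219 bits

Distribution B (p=0.8) is closer to uniform (p=0.5), so it has higher entropy.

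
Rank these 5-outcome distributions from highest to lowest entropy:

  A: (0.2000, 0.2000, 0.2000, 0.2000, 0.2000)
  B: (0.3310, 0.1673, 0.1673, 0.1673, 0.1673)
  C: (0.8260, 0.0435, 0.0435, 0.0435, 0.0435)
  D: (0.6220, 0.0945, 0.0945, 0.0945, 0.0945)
A > B > D > C

Key insight: Entropy is maximized by uniform distributions and minimized by concentrated distributions.

Entropies:
  H(A) = 2.3219 bits
  H(B) = 2.2539 bits
  H(C) = 1.0148 bits
  H(D) = 1.7126 bits

Ranking: A > B > D > C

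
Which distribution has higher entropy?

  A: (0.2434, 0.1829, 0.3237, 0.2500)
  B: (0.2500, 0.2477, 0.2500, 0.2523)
B

Both distributions are close to uniform, making this a harder comparison.

H(A) = 1.9712 bits
H(B) = 2.0000 bits

The distribution closer to uniform has higher entropy.
Answer: B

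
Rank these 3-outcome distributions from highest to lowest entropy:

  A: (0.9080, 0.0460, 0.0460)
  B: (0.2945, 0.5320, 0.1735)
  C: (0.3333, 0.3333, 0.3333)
C > B > A

Key insight: Entropy is maximized by uniform distributions and minimized by concentrated distributions.

- Uniform distributions have maximum entropy log₂(3) = 1.5850 bits
- The more "peaked" or concentrated a distribution, the lower its entropy

Entropies:
  H(A) = 0.5351 bits
  H(B) = 1.4422 bits
  H(C) = 1.5850 bits

Ranking: C > B > A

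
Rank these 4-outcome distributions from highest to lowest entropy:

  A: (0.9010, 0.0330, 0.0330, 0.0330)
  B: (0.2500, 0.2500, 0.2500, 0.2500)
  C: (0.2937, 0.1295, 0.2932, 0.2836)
B > C > A

Key insight: Entropy is maximized by uniform distributions and minimized by concentrated distributions.

- Uniform distributions have maximum entropy log₂(4) = 2.0000 bits
- The more "peaked" or concentrated a distribution, the lower its entropy

Entropies:
  H(A) = 0.6227 bits
  H(B) = 2.0000 bits
  H(C) = 1.9356 bits

Ranking: B > C > A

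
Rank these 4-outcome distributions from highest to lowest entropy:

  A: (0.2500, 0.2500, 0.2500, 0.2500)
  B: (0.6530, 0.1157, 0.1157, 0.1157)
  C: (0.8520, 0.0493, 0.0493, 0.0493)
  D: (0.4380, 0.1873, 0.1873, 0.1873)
A > D > B > C

Key insight: Entropy is maximized by uniform distributions and minimized by concentrated distributions.

Entropies:
  H(A) = 2.0000 bits
  H(B) = 1.4813 bits
  H(C) = 0.8394 bits
  H(D) = 1.8796 bits

Ranking: A > D > B > C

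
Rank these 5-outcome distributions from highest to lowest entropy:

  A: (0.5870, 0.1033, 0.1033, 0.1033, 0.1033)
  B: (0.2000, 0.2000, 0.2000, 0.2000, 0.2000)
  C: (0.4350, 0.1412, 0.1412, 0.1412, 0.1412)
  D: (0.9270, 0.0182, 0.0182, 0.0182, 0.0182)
B > C > A > D

Key insight: Entropy is maximized by uniform distributions and minimized by concentrated distributions.

Entropies:
  H(A) = 1.8040 bits
  H(B) = 2.3219 bits
  H(C) = 2.1178 bits
  H(D) = 0.5230 bits

Ranking: B > C > A > D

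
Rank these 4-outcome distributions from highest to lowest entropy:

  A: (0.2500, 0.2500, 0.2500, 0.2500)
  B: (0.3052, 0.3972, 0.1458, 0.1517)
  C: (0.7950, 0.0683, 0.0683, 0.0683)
A > B > C

Key insight: Entropy is maximized by uniform distributions and minimized by concentrated distributions.

- Uniform distributions have maximum entropy log₂(4) = 2.0000 bits
- The more "peaked" or concentrated a distribution, the lower its entropy

Entropies:
  H(A) = 2.0000 bits
  H(B) = 1.8694 bits
  H(C) = 1.0567 bits

Ranking: A > B > C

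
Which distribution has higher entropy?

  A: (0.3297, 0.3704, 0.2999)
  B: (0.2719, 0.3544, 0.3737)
A

Both distributions are close to uniform, making this a harder comparison.

H(A) = 1.5796 bits
H(B) = 1.5719 bits

The distribution closer to uniform has higher entropy.
Answer: A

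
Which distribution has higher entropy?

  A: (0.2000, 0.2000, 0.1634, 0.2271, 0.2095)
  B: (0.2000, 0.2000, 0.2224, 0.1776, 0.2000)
B

Both distributions are close to uniform, making this a harder comparison.

H(A) = 2.3139 bits
H(B) = 2.3183 bits

The distribution closer to uniform has higher entropy.
Answer: B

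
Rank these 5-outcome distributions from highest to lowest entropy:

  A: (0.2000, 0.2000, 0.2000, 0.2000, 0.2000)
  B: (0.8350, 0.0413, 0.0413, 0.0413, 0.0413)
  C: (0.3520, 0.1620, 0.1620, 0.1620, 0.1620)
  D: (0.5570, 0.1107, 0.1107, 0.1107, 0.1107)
A > C > D > B

Key insight: Entropy is maximized by uniform distributions and minimized by concentrated distributions.

Entropies:
  H(A) = 2.3219 bits
  H(B) = 0.9761 bits
  H(C) = 2.2318 bits
  H(D) = 1.8766 bits

Ranking: A > C > D > B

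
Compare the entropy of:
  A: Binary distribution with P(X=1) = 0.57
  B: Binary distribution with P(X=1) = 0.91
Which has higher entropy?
A

For binary distributions, entropy is maximized at p=0.5 and decreases as p moves toward 0 or 1.

H(A) = H(0.57) = 0.9858 bits
H(B) = H(0.91) = 0.4365 bits

Distribution A (p=0.57) is closer to uniform (p=0.5), so it has higher entropy.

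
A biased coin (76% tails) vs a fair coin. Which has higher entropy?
Fair coin

The fair coin is uniform (p=0.5), maximizing binary entropy at 1 bit. The biased coin has H(0.76) ≈ 0.795 bits — its outcome is more predictable, so its entropy is lower.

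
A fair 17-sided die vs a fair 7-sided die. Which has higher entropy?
17-sided die

Both are uniform distributions; for uniform over n outcomes, H = log₂(n). H(17-sided) = log₂(17) = 4.087 bits and H(7-sided) = log₂(7) = 2.807 bits. More outcomes in a uniform distribution means higher entropy.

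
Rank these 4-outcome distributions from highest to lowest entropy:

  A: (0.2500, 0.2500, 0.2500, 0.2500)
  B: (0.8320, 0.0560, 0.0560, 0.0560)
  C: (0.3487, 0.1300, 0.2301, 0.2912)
A > C > B

Key insight: Entropy is maximized by uniform distributions and minimized by concentrated distributions.

- Uniform distributions have maximum entropy log₂(4) = 2.0000 bits
- The more "peaked" or concentrated a distribution, the lower its entropy

Entropies:
  H(A) = 2.0000 bits
  H(B) = 0.9194 bits
  H(C) = 1.9187 bits

Ranking: A > C > B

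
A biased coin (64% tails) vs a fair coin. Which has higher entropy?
Fair coin

The fair coin is uniform (p=0.5), maximizing binary entropy at 1 bit. The biased coin has H(0.64) ≈ 0.943 bits — its outcome is more predictable, so its entropy is lower.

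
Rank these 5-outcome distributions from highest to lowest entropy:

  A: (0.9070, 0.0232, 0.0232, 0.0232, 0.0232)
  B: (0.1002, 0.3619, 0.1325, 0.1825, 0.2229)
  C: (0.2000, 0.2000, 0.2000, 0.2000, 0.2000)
C > B > A

Key insight: Entropy is maximized by uniform distributions and minimized by concentrated distributions.

- Uniform distributions have maximum entropy log₂(5) = 2.3219 bits
- The more "peaked" or concentrated a distribution, the lower its entropy

Entropies:
  H(A) = 0.6324 bits
  H(B) = 2.1801 bits
  H(C) = 2.3219 bits

Ranking: C > B > A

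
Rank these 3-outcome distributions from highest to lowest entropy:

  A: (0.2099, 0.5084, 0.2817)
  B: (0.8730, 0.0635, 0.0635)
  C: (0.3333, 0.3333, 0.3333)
C > A > B

Key insight: Entropy is maximized by uniform distributions and minimized by concentrated distributions.

- Uniform distributions have maximum entropy log₂(3) = 1.5850 bits
- The more "peaked" or concentrated a distribution, the lower its entropy

Entropies:
  H(A) = 1.4838 bits
  H(B) = 0.6762 bits
  H(C) = 1.5850 bits

Ranking: C > A > B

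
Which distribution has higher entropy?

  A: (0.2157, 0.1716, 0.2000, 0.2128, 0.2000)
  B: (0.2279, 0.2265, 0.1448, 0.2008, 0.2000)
A

Both distributions are close to uniform, making this a harder comparison.

H(A) = 2.3174 bits
H(B) = 2.3047 bits

The distribution closer to uniform has higher entropy.
Answer: A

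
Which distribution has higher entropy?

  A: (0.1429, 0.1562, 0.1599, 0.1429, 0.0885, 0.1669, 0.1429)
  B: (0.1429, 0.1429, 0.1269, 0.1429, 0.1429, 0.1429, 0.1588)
B

Both distributions are close to uniform, making this a harder comparison.

H(A) = 2.7850 bits
H(B) = 2.8048 bits

The distribution closer to uniform has higher entropy.
Answer: B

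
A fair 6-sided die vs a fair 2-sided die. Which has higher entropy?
6-sided die

Both are uniform distributions; for uniform over n outcomes, H = log₂(n). H(6-sided) = log₂(6) = 2.585 bits and H(2-sided) = log₂(2) = 1.000 bits. More outcomes in a uniform distribution means higher entropy.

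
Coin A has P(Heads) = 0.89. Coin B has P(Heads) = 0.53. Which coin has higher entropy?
B

For binary distributions, entropy is maximized at p=0.5 and decreases as p moves toward 0 or 1.

H(A) = H(0.89) = 0.4999 bits
H(B) = H(0.53) = 0.9974 bits

Distribution B (p=0.53) is closer to uniform (p=0.5), so it has higher entropy.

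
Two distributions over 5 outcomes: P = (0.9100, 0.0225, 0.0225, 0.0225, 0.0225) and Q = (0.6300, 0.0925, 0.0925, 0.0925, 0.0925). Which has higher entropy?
Q

P is highly concentrated on one outcome (91%), making it nearly deterministic. Q spreads its mass more evenly (max 63%). The more spread-out distribution has higher entropy: H(P) ≈ 0.616 bits, H(Q) ≈ 1.691 bits.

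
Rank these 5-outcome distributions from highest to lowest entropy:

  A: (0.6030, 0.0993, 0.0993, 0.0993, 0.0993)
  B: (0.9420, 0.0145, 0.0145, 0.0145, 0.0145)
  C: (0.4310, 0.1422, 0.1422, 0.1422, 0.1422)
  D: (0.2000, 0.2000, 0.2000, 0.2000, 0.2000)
D > C > A > B

Key insight: Entropy is maximized by uniform distributions and minimized by concentrated distributions.

Entropies:
  H(A) = 1.7632 bits
  H(B) = 0.4355 bits
  H(C) = 2.1242 bits
  H(D) = 2.3219 bits

Ranking: D > C > A > B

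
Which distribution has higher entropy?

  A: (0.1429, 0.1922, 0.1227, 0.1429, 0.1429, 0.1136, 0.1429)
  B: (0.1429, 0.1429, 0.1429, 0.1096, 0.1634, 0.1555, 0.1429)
B

Both distributions are close to uniform, making this a harder comparison.

H(A) = 2.7895 bits
H(B) = 2.7985 bits

The distribution closer to uniform has higher entropy.
Answer: B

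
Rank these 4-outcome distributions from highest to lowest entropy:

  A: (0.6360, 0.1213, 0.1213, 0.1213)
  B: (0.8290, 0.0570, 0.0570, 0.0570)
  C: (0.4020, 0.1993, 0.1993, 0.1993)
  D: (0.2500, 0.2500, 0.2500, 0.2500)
D > C > A > B

Key insight: Entropy is maximized by uniform distributions and minimized by concentrated distributions.

Entropies:
  H(A) = 1.5229 bits
  H(B) = 0.9310 bits
  H(C) = 1.9199 bits
  H(D) = 2.0000 bits

Ranking: D > C > A > B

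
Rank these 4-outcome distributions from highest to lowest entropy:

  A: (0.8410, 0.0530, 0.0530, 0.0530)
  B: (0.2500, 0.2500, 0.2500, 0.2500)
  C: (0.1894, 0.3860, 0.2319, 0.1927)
B > C > A

Key insight: Entropy is maximized by uniform distributions and minimized by concentrated distributions.

- Uniform distributions have maximum entropy log₂(4) = 2.0000 bits
- The more "peaked" or concentrated a distribution, the lower its entropy

Entropies:
  H(A) = 0.8839 bits
  H(B) = 2.0000 bits
  H(C) = 1.9315 bits

Ranking: B > C > A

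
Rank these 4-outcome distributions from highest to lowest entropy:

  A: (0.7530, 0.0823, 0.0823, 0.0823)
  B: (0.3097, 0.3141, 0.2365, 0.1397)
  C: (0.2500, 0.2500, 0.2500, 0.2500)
C > B > A

Key insight: Entropy is maximized by uniform distributions and minimized by concentrated distributions.

- Uniform distributions have maximum entropy log₂(4) = 2.0000 bits
- The more "peaked" or concentrated a distribution, the lower its entropy

Entropies:
  H(A) = 1.1980 bits
  H(B) = 1.9371 bits
  H(C) = 2.0000 bits

Ranking: C > B > A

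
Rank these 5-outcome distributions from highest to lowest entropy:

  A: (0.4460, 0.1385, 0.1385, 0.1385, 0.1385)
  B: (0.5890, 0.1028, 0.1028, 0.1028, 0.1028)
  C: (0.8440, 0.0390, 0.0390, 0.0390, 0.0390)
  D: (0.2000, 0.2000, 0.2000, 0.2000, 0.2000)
D > A > B > C

Key insight: Entropy is maximized by uniform distributions and minimized by concentrated distributions.

Entropies:
  H(A) = 2.0996 bits
  H(B) = 1.7990 bits
  H(C) = 0.9367 bits
  H(D) = 2.3219 bits

Ranking: D > A > B > C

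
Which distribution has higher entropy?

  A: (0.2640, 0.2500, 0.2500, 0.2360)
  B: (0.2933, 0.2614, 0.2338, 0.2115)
A

Both distributions are close to uniform, making this a harder comparison.

H(A) = 1.9989 bits
H(B) = 1.9892 bits

The distribution closer to uniform has higher entropy.
Answer: A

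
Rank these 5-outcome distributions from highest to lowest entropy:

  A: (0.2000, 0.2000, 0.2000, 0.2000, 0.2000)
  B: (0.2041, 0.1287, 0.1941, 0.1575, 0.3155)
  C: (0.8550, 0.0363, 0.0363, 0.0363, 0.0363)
A > B > C

Key insight: Entropy is maximized by uniform distributions and minimized by concentrated distributions.

- Uniform distributions have maximum entropy log₂(5) = 2.3219 bits
- The more "peaked" or concentrated a distribution, the lower its entropy

Entropies:
  H(A) = 2.3219 bits
  H(B) = 2.2529 bits
  H(C) = 0.8872 bits

Ranking: A > B > C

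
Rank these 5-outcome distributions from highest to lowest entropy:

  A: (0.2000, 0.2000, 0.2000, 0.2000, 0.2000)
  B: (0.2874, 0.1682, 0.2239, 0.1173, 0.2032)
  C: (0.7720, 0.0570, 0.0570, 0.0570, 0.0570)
A > B > C

Key insight: Entropy is maximized by uniform distributions and minimized by concentrated distributions.

- Uniform distributions have maximum entropy log₂(5) = 2.3219 bits
- The more "peaked" or concentrated a distribution, the lower its entropy

Entropies:
  H(A) = 2.3219 bits
  H(B) = 2.2628 bits
  H(C) = 1.2305 bits

Ranking: A > B > C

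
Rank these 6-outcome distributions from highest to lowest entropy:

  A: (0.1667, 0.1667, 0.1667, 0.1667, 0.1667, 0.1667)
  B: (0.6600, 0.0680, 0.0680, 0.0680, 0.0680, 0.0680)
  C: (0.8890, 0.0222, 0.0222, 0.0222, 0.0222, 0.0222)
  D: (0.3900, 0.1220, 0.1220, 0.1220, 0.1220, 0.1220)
A > D > B > C

Key insight: Entropy is maximized by uniform distributions and minimized by concentrated distributions.

Entropies:
  H(A) = 2.5850 bits
  H(B) = 1.7143 bits
  H(C) = 0.7607 bits
  H(D) = 2.3812 bits

Ranking: A > D > B > C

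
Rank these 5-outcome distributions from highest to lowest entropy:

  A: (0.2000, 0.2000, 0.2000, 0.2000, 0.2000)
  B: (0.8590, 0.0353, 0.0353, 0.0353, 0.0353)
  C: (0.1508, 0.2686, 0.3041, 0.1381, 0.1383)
A > C > B

Key insight: Entropy is maximized by uniform distributions and minimized by concentrated distributions.

- Uniform distributions have maximum entropy log₂(5) = 2.3219 bits
- The more "peaked" or concentrated a distribution, the lower its entropy

Entropies:
  H(A) = 2.3219 bits
  H(B) = 0.8689 bits
  H(C) = 2.2324 bits

Ranking: A > C > B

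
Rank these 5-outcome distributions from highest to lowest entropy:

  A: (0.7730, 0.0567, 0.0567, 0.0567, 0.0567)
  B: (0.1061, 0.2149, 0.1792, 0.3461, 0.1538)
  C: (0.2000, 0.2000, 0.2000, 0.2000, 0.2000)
C > B > A

Key insight: Entropy is maximized by uniform distributions and minimized by concentrated distributions.

- Uniform distributions have maximum entropy log₂(5) = 2.3219 bits
- The more "peaked" or concentrated a distribution, the lower its entropy

Entropies:
  H(A) = 1.2267 bits
  H(B) = 2.2096 bits
  H(C) = 2.3219 bits

Ranking: C > B > A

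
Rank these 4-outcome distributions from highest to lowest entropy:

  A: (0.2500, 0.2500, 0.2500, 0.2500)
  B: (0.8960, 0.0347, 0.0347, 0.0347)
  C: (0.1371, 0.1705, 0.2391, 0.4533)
A > C > B

Key insight: Entropy is maximized by uniform distributions and minimized by concentrated distributions.

- Uniform distributions have maximum entropy log₂(4) = 2.0000 bits
- The more "peaked" or concentrated a distribution, the lower its entropy

Entropies:
  H(A) = 2.0000 bits
  H(B) = 0.6464 bits
  H(C) = 1.8392 bits

Ranking: A > C > B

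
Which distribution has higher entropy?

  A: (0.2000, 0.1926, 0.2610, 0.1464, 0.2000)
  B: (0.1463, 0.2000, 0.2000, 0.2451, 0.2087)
B

Both distributions are close to uniform, making this a harder comparison.

H(A) = 2.2980 bits
H(B) = 2.3033 bits

The distribution closer to uniform has higher entropy.
Answer: B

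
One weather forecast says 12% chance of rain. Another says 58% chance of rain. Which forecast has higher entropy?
58% forecast

Treat each forecast as a Bernoulli distribution. Binary entropy is maximized at p=0.5 and falls off symmetrically toward 0 or 1. The 58% forecast is closer to 50%, so it is more uncertain. H(12%) ≈ 0.529 bits, H(58%) ≈ 0.981 bits.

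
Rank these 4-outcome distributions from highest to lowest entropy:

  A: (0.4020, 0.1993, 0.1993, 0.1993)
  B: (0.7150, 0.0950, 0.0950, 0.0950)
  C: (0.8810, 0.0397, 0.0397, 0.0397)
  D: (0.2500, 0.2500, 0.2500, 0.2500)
D > A > B > C

Key insight: Entropy is maximized by uniform distributions and minimized by concentrated distributions.

Entropies:
  H(A) = 1.9199 bits
  H(B) = 1.3139 bits
  H(C) = 0.7151 bits
  H(D) = 2.0000 bits

Ranking: D > A > B > C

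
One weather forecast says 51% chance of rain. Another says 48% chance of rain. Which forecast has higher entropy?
51% forecast

Treat each forecast as a Bernoulli distribution. Binary entropy is maximized at p=0.5 and falls off symmetrically toward 0 or 1. The 51% forecast is closer to 50%, so it is more uncertain. H(51%) ≈ 1.000 bits, H(48%) ≈ 0.999 bits.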